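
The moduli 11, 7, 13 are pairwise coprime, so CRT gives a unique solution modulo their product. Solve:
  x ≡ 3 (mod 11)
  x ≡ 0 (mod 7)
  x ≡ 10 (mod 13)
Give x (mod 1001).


Moduli 11, 7, 13 are pairwise coprime; by CRT there is a unique solution modulo M = 11 · 7 · 13 = 1001.
Solve pairwise, accumulating the modulus:
  Start with x ≡ 3 (mod 11).
  Combine with x ≡ 0 (mod 7): since gcd(11, 7) = 1, we get a unique residue mod 77.
    Write x = 3 + 11·t and substitute into x ≡ 0 (mod 7): 11·t ≡ 0 − 3 = -3 (mod 7).
    Reduce coefficients mod 7: 4·t ≡ 4 (mod 7).
    The inverse of 4 mod 7 is 2 (since 4·2 = 8 = 1·7 + 1), so t ≡ 2·4 = 8 ≡ 1 (mod 7).
    Then x = 3 + 11·1 = 14, valid modulo lcm(11, 7) = 77: x ≡ 14 (mod 77).
  Combine with x ≡ 10 (mod 13): since gcd(77, 13) = 1, we get a unique residue mod 1001.
    Write x = 14 + 77·t and substitute into x ≡ 10 (mod 13): 77·t ≡ 10 − 14 = -4 (mod 13).
    Reduce coefficients mod 13: 12·t ≡ 9 (mod 13).
    The inverse of 12 mod 13 is 12 (since 12·12 = 144 = 11·13 + 1), so t ≡ 12·9 = 108 ≡ 4 (mod 13).
    Then x = 14 + 77·4 = 322, valid modulo lcm(77, 13) = 1001: x ≡ 322 (mod 1001).
Verify: 322 mod 11 = 3 ✓, 322 mod 7 = 0 ✓, 322 mod 13 = 10 ✓.

x ≡ 322 (mod 1001).


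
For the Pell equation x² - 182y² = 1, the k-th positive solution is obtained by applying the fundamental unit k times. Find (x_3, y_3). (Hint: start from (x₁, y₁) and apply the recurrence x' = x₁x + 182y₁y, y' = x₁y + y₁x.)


Step 1: Find the fundamental solution (x₁, y₁) of x² - 182y² = 1.
  Expand √182 as a continued fraction. a₀ = ⌊√182⌋ = 13; iterate m_{k+1} = d_k·a_k − m_k, d_{k+1} = (182 − m_{k+1}²)/d_k, a_{k+1} = ⌊(a₀ + m_{k+1})/d_{k+1}⌋ (starting m₀ = 0, d₀ = 1), with convergents p_k = a_k·p_{k-1} + p_{k-2}, q_k = a_k·q_{k-1} + q_{k-2} (p₋₁ = 1, q₋₁ = 0):
  k = 0: a₀ = 13; p₀/q₀ = 13/1; p₀² − 182·q₀² = 169 − 182 = -13.
  k = 1: m = 13, d = 13, a = ⌊(13 + 13)/13⌋ = 2; p/q = (2·13 + 1)/(2·1 + 0) = 27/2; p² − 182·q² = 729 − 728 = 1.
  The first convergent with p² − 182·q² = 1 gives the fundamental solution (x₁, y₁) = (27, 2).
Step 2: Apply the recurrence (x_{n+1}, y_{n+1}) = (x₁x_n + 182y₁y_n, x₁y_n + y₁x_n) repeatedly.
  From (x_1, y_1) = (27, 2): x_2 = 27·27 + 182·2·2 = 1457; y_2 = 27·2 + 2·27 = 108.
  From (x_2, y_2) = (1457, 108): x_3 = 27·1457 + 182·2·108 = 78651; y_3 = 27·108 + 2·1457 = 5830.
Step 3: Verify x_3² - 182·y_3² = 6185979801 - 6185979800 = 1 (should be 1). ✓

(x_1, y_1) = (27, 2); (x_3, y_3) = (78651, 5830).


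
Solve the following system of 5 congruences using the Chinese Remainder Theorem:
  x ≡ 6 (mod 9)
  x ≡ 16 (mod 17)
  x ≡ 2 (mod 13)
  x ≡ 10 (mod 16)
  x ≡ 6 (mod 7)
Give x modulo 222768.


Product of moduli M = 9 · 17 · 13 · 16 · 7 = 222768.
Merge one congruence at a time:
  Start: x ≡ 6 (mod 9).
  Combine with x ≡ 16 (mod 17); new modulus lcm = 153.
    Write x = 6 + 9·t and substitute into x ≡ 16 (mod 17): 9·t ≡ 16 − 6 = 10 (mod 17).
    The inverse of 9 mod 17 is 2 (since 9·2 = 18 = 1·17 + 1), so t ≡ 2·10 = 20 ≡ 3 (mod 17).
    Then x = 6 + 9·3 = 33, valid modulo lcm(9, 17) = 153: x ≡ 33 (mod 153).
  Combine with x ≡ 2 (mod 13); new modulus lcm = 1989.
    Write x = 33 + 153·t and substitute into x ≡ 2 (mod 13): 153·t ≡ 2 − 33 = -31 (mod 13).
    Reduce coefficients mod 13: 10·t ≡ 8 (mod 13).
    The inverse of 10 mod 13 is 4 (since 10·4 = 40 = 3·13 + 1), so t ≡ 4·8 = 32 ≡ 6 (mod 13).
    Then x = 33 + 153·6 = 951, valid modulo lcm(153, 13) = 1989: x ≡ 951 (mod 1989).
  Combine with x ≡ 10 (mod 16); new modulus lcm = 31824.
    Write x = 951 + 1989·t and substitute into x ≡ 10 (mod 16): 1989·t ≡ 10 − 951 = -941 (mod 16).
    Reduce coefficients mod 16: 5·t ≡ 3 (mod 16).
    The inverse of 5 mod 16 is 13 (since 5·13 = 65 = 4·16 + 1), so t ≡ 13·3 = 39 ≡ 7 (mod 16).
    Then x = 951 + 1989·7 = 14874, valid modulo lcm(1989, 16) = 31824: x ≡ 14874 (mod 31824).
  Combine with x ≡ 6 (mod 7); new modulus lcm = 222768.
    Write x = 14874 + 31824·t and substitute into x ≡ 6 (mod 7): 31824·t ≡ 6 − 14874 = -14868 (mod 7).
    Reduce coefficients mod 7: 2·t ≡ 0 (mod 7).
    The inverse of 2 mod 7 is 4 (since 2·4 = 8 = 1·7 + 1), so t ≡ 4·0 = 0 ≡ 0 (mod 7).
    Then x = 14874 + 31824·0 = 14874, valid modulo lcm(31824, 7) = 222768: x ≡ 14874 (mod 222768).
Verify against each original: 14874 mod 9 = 6, 14874 mod 17 = 16, 14874 mod 13 = 2, 14874 mod 16 = 10, 14874 mod 7 = 6.

x ≡ 14874 (mod 222768).


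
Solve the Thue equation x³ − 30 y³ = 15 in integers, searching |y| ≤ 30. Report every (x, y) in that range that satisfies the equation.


The equation is x³ - 30y³ = 15. For fixed y, x³ = 30·y³ + 15, so a solution requires the RHS to be a perfect cube.
Strategy: iterate y from -30 to 30, compute RHS = 30·y³ + 15, and check whether it is a (positive or negative) perfect cube.
Check small values of y:
  y = 0: RHS = 15 is not a perfect cube.
  y = 1: RHS = 45 is not a perfect cube.
  y = -1: RHS = -15 is not a perfect cube.
  y = 2: RHS = 255 is not a perfect cube.
  y = -2: RHS = -225 is not a perfect cube.
  y = 3: RHS = 825 is not a perfect cube.
  y = -3: RHS = -795 is not a perfect cube.
Continuing the search up to |y| = 30 finds no solutions either.
No (x, y) in the scanned range satisfies the equation.

No integer solutions with |y| ≤ 30.


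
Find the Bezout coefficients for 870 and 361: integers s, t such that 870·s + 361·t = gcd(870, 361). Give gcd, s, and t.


Euclidean algorithm on (870, 361) — divide until remainder is 0:
  870 = 2 · 361 + 148
  361 = 2 · 148 + 65
  148 = 2 · 65 + 18
  65 = 3 · 18 + 11
  18 = 1 · 11 + 7
  11 = 1 · 7 + 4
  7 = 1 · 4 + 3
  4 = 1 · 3 + 1
  3 = 3 · 1 + 0
gcd(870, 361) = 1.
Track Bezout coefficients alongside the remainders: start with r₀ = 870 = a·1 + b·0 (s = 1, t = 0) and r₁ = 361 = a·0 + b·1 (s = 0, t = 1); each new remainder r_{k+1} = r_{k-1} − q_k·r_k inherits s_{k+1} = s_{k-1} − q_k·s_k, t_{k+1} = t_{k-1} − q_k·t_k, so r_k = a·s_k + b·t_k at every step:
  q = 2: r = 148, s = 1 − 2·0 = 1, t = 0 − 2·1 = -2  (check: 870·1 + 361·(-2) = 148)
  q = 2: r = 65, s = 0 − 2·1 = -2, t = 1 − 2·(-2) = 5  (check: 870·(-2) + 361·5 = 65)
  q = 2: r = 18, s = 1 − 2·(-2) = 5, t = -2 − 2·5 = -12  (check: 870·5 + 361·(-12) = 18)
  q = 3: r = 11, s = -2 − 3·5 = -17, t = 5 − 3·(-12) = 41  (check: 870·(-17) + 361·41 = 11)
  q = 1: r = 7, s = 5 − 1·(-17) = 22, t = -12 − 1·41 = -53  (check: 870·22 + 361·(-53) = 7)
  q = 1: r = 4, s = -17 − 1·22 = -39, t = 41 − 1·(-53) = 94  (check: 870·(-39) + 361·94 = 4)
  q = 1: r = 3, s = 22 − 1·(-39) = 61, t = -53 − 1·94 = -147  (check: 870·61 + 361·(-147) = 3)
  q = 1: r = 1, s = -39 − 1·61 = -100, t = 94 − 1·(-147) = 241  (check: 870·(-100) + 361·241 = 1)
The row with r = 1 (the gcd) gives the Bezout coefficients s = -100, t = 241.
Result: 870 · (-100) + 361 · (241) = 1.

gcd(870, 361) = 1; s = -100, t = 241 (check: 870·(-100) + 361·241 = 1).


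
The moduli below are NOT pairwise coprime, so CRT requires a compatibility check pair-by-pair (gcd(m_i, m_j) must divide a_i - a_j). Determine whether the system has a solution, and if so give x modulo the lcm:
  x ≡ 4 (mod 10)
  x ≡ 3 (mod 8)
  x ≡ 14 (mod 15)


Moduli 10, 8, 15 are not pairwise coprime, so CRT works modulo lcm(m_i) when all pairwise compatibility conditions hold.
Pairwise compatibility: gcd(m_i, m_j) must divide a_i - a_j for every pair.
Merge one congruence at a time:
  Start: x ≡ 4 (mod 10).
  Combine with x ≡ 3 (mod 8): gcd(10, 8) = 2, and 3 - 4 = -1 is NOT divisible by 2.
    ⇒ system is inconsistent (no integer solution).

No solution (the system is inconsistent).


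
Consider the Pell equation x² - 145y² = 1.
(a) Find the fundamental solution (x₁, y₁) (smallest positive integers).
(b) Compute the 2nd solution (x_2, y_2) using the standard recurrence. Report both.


Step 1: Find the fundamental solution (x₁, y₁) of x² - 145y² = 1.
  Expand √145 as a continued fraction. a₀ = ⌊√145⌋ = 12; iterate m_{k+1} = d_k·a_k − m_k, d_{k+1} = (145 − m_{k+1}²)/d_k, a_{k+1} = ⌊(a₀ + m_{k+1})/d_{k+1}⌋ (starting m₀ = 0, d₀ = 1), with convergents p_k = a_k·p_{k-1} + p_{k-2}, q_k = a_k·q_{k-1} + q_{k-2} (p₋₁ = 1, q₋₁ = 0):
  k = 0: a₀ = 12; p₀/q₀ = 12/1; p₀² − 145·q₀² = 144 − 145 = -1.
  k = 1: m = 12, d = 1, a = ⌊(12 + 12)/1⌋ = 24; p/q = (24·12 + 1)/(24·1 + 0) = 289/24; p² − 145·q² = 83521 − 83520 = 1.
  The first convergent with p² − 145·q² = 1 gives the fundamental solution (x₁, y₁) = (289, 24).
Step 2: Apply the recurrence (x_{n+1}, y_{n+1}) = (x₁x_n + 145y₁y_n, x₁y_n + y₁x_n) repeatedly.
  From (x_1, y_1) = (289, 24): x_2 = 289·289 + 145·24·24 = 167041; y_2 = 289·24 + 24·289 = 13872.
Step 3: Verify x_2² - 145·y_2² = 27902695681 - 27902695680 = 1 (should be 1). ✓

(x_1, y_1) = (289, 24); (x_2, y_2) = (167041, 13872).


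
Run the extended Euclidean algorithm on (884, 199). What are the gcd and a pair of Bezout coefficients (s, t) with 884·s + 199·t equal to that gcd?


Euclidean algorithm on (884, 199) — divide until remainder is 0:
  884 = 4 · 199 + 88
  199 = 2 · 88 + 23
  88 = 3 · 23 + 19
  23 = 1 · 19 + 4
  19 = 4 · 4 + 3
  4 = 1 · 3 + 1
  3 = 3 · 1 + 0
gcd(884, 199) = 1.
Track Bezout coefficients alongside the remainders: start with r₀ = 884 = a·1 + b·0 (s = 1, t = 0) and r₁ = 199 = a·0 + b·1 (s = 0, t = 1); each new remainder r_{k+1} = r_{k-1} − q_k·r_k inherits s_{k+1} = s_{k-1} − q_k·s_k, t_{k+1} = t_{k-1} − q_k·t_k, so r_k = a·s_k + b·t_k at every step:
  q = 4: r = 88, s = 1 − 4·0 = 1, t = 0 − 4·1 = -4  (check: 884·1 + 199·(-4) = 88)
  q = 2: r = 23, s = 0 − 2·1 = -2, t = 1 − 2·(-4) = 9  (check: 884·(-2) + 199·9 = 23)
  q = 3: r = 19, s = 1 − 3·(-2) = 7, t = -4 − 3·9 = -31  (check: 884·7 + 199·(-31) = 19)
  q = 1: r = 4, s = -2 − 1·7 = -9, t = 9 − 1·(-31) = 40  (check: 884·(-9) + 199·40 = 4)
  q = 4: r = 3, s = 7 − 4·(-9) = 43, t = -31 − 4·40 = -191  (check: 884·43 + 199·(-191) = 3)
  q = 1: r = 1, s = -9 − 1·43 = -52, t = 40 − 1·(-191) = 231  (check: 884·(-52) + 199·231 = 1)
The row with r = 1 (the gcd) gives the Bezout coefficients s = -52, t = 231.
Result: 884 · (-52) + 199 · (231) = 1.

gcd(884, 199) = 1; s = -52, t = 231 (check: 884·(-52) + 199·231 = 1).


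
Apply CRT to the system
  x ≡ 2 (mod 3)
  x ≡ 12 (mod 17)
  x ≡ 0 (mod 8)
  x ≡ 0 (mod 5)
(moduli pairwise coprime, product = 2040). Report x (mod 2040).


Product of moduli M = 3 · 17 · 8 · 5 = 2040.
Merge one congruence at a time:
  Start: x ≡ 2 (mod 3).
  Combine with x ≡ 12 (mod 17); new modulus lcm = 51.
    Write x = 2 + 3·t and substitute into x ≡ 12 (mod 17): 3·t ≡ 12 − 2 = 10 (mod 17).
    The inverse of 3 mod 17 is 6 (since 3·6 = 18 = 1·17 + 1), so t ≡ 6·10 = 60 ≡ 9 (mod 17).
    Then x = 2 + 3·9 = 29, valid modulo lcm(3, 17) = 51: x ≡ 29 (mod 51).
  Combine with x ≡ 0 (mod 8); new modulus lcm = 408.
    Write x = 29 + 51·t and substitute into x ≡ 0 (mod 8): 51·t ≡ 0 − 29 = -29 (mod 8).
    Reduce coefficients mod 8: 3·t ≡ 3 (mod 8).
    The inverse of 3 mod 8 is 3 (since 3·3 = 9 = 1·8 + 1), so t ≡ 3·3 = 9 ≡ 1 (mod 8).
    Then x = 29 + 51·1 = 80, valid modulo lcm(51, 8) = 408: x ≡ 80 (mod 408).
  Combine with x ≡ 0 (mod 5); new modulus lcm = 2040.
    Write x = 80 + 408·t and substitute into x ≡ 0 (mod 5): 408·t ≡ 0 − 80 = -80 (mod 5).
    Reduce coefficients mod 5: 3·t ≡ 0 (mod 5).
    The inverse of 3 mod 5 is 2 (since 3·2 = 6 = 1·5 + 1), so t ≡ 2·0 = 0 ≡ 0 (mod 5).
    Then x = 80 + 408·0 = 80, valid modulo lcm(408, 5) = 2040: x ≡ 80 (mod 2040).
Verify against each original: 80 mod 3 = 2, 80 mod 17 = 12, 80 mod 8 = 0, 80 mod 5 = 0.

x ≡ 80 (mod 2040).


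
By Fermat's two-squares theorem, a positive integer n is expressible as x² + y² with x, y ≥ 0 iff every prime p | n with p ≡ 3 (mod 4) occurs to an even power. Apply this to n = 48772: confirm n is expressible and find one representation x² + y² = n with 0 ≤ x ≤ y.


Step 1: Factor n = 48772 = 2^2 · 89 · 137.
Step 2: Check the mod-4 condition on each prime factor: 2 = 2 (special); 89 ≡ 1 (mod 4), exponent 1; 137 ≡ 1 (mod 4), exponent 1.
All primes ≡ 3 (mod 4) appear to even exponent (or don't appear), so by the two-squares theorem n IS expressible as a sum of two squares.
Step 3: Build a representation. Group n = k² · m with k = 2 and m = 89 · 137 = 12193 (a product of primes ≡ 1 (mod 4)); a representation of m scales to one of n via (k·x)² + (k·y)² = k²(x² + y²). Each prime p ≡ 1 (mod 4) is itself a sum of two squares; find a² by testing p − a² for a perfect square:
  89: 89 − 1² = 88, 89 − 2² = 85, 89 − 3² = 80, 89 − 4² = 73, 89 − 5² = 64 = 8² ⇒ 89 = 5² + 8².
  137: 137 − 1² = 136, 137 − 2² = 133, 137 − 3² = 128, 137 − 4² = 121 = 11² ⇒ 137 = 4² + 11².
  Combine using the Brahmagupta–Fibonacci identity (a² + b²)(c² + d²) = (ac − bd)² + (ad + bc)² = (ac + bd)² + (ad − bc)²:
  89 · 137 = 12193: from (5² + 8²)(4² + 11²), take (5·4 − 8·11, 5·11 + 8·4) = (20 − 88, 55 + 32) = (-68, 87); dropping signs (only squares matter) gives (68, 87); check 68² + 87² = 4624 + 7569 = 12193 ✓.
  Scale by k = 2: (2·68, 2·87) = (136, 174).
Step 4: Order so x ≤ y and verify: 136² + 174² = 18496 + 30276 = 48772 = n. ✓

n = 48772 = 136² + 174² (one valid representation with x ≤ y).


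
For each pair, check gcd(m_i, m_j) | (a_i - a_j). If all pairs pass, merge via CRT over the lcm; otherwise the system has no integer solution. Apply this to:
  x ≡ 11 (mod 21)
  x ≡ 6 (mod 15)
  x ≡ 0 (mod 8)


Moduli 21, 15, 8 are not pairwise coprime, so CRT works modulo lcm(m_i) when all pairwise compatibility conditions hold.
Pairwise compatibility: gcd(m_i, m_j) must divide a_i - a_j for every pair.
Merge one congruence at a time:
  Start: x ≡ 11 (mod 21).
  Combine with x ≡ 6 (mod 15): gcd(21, 15) = 3, and 6 - 11 = -5 is NOT divisible by 3.
    ⇒ system is inconsistent (no integer solution).

No solution (the system is inconsistent).


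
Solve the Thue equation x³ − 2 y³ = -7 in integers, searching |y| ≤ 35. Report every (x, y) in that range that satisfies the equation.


The equation is x³ - 2y³ = -7. For fixed y, x³ = 2·y³ − 7, so a solution requires the RHS to be a perfect cube.
Strategy: iterate y from -35 to 35, compute RHS = 2·y³ − 7, and check whether it is a (positive or negative) perfect cube.
Check small values of y:
  y = 0: RHS = -7 is not a perfect cube.
  y = 1: RHS = -5 is not a perfect cube.
  y = -1: RHS = -9 is not a perfect cube.
  y = 2: RHS = 9 is not a perfect cube.
  y = -2: RHS = -23 is not a perfect cube.
  y = 3: RHS = 47 is not a perfect cube.
  y = -3: RHS = -61 is not a perfect cube.
Continuing the search up to |y| = 35 finds no solutions either.
No (x, y) in the scanned range satisfies the equation.

No integer solutions with |y| ≤ 35.


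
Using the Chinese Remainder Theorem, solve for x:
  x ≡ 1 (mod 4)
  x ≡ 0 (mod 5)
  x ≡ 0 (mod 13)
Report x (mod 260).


Moduli 4, 5, 13 are pairwise coprime; by CRT there is a unique solution modulo M = 4 · 5 · 13 = 260.
Solve pairwise, accumulating the modulus:
  Start with x ≡ 1 (mod 4).
  Combine with x ≡ 0 (mod 5): since gcd(4, 5) = 1, we get a unique residue mod 20.
    Write x = 1 + 4·t and substitute into x ≡ 0 (mod 5): 4·t ≡ 0 − 1 = -1 (mod 5).
    Reduce coefficients mod 5: 4·t ≡ 4 (mod 5).
    The inverse of 4 mod 5 is 4 (since 4·4 = 16 = 3·5 + 1), so t ≡ 4·4 = 16 ≡ 1 (mod 5).
    Then x = 1 + 4·1 = 5, valid modulo lcm(4, 5) = 20: x ≡ 5 (mod 20).
  Combine with x ≡ 0 (mod 13): since gcd(20, 13) = 1, we get a unique residue mod 260.
    Write x = 5 + 20·t and substitute into x ≡ 0 (mod 13): 20·t ≡ 0 − 5 = -5 (mod 13).
    Reduce coefficients mod 13: 7·t ≡ 8 (mod 13).
    The inverse of 7 mod 13 is 2 (since 7·2 = 14 = 1·13 + 1), so t ≡ 2·8 = 16 ≡ 3 (mod 13).
    Then x = 5 + 20·3 = 65, valid modulo lcm(20, 13) = 260: x ≡ 65 (mod 260).
Verify: 65 mod 4 = 1 ✓, 65 mod 5 = 0 ✓, 65 mod 13 = 0 ✓.

x ≡ 65 (mod 260).


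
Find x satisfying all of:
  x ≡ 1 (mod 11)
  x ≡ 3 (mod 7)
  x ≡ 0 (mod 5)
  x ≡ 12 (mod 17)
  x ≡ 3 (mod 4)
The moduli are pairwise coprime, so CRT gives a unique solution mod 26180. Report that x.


Product of moduli M = 11 · 7 · 5 · 17 · 4 = 26180.
Merge one congruence at a time:
  Start: x ≡ 1 (mod 11).
  Combine with x ≡ 3 (mod 7); new modulus lcm = 77.
    Write x = 1 + 11·t and substitute into x ≡ 3 (mod 7): 11·t ≡ 3 − 1 = 2 (mod 7).
    Reduce coefficients mod 7: 4·t ≡ 2 (mod 7).
    The inverse of 4 mod 7 is 2 (since 4·2 = 8 = 1·7 + 1), so t ≡ 2·2 = 4 ≡ 4 (mod 7).
    Then x = 1 + 11·4 = 45, valid modulo lcm(11, 7) = 77: x ≡ 45 (mod 77).
  Combine with x ≡ 0 (mod 5); new modulus lcm = 385.
    Write x = 45 + 77·t and substitute into x ≡ 0 (mod 5): 77·t ≡ 0 − 45 = -45 (mod 5).
    Reduce coefficients mod 5: 2·t ≡ 0 (mod 5).
    The inverse of 2 mod 5 is 3 (since 2·3 = 6 = 1·5 + 1), so t ≡ 3·0 = 0 ≡ 0 (mod 5).
    Then x = 45 + 77·0 = 45, valid modulo lcm(77, 5) = 385: x ≡ 45 (mod 385).
  Combine with x ≡ 12 (mod 17); new modulus lcm = 6545.
    Write x = 45 + 385·t and substitute into x ≡ 12 (mod 17): 385·t ≡ 12 − 45 = -33 (mod 17).
    Reduce coefficients mod 17: 11·t ≡ 1 (mod 17).
    The inverse of 11 mod 17 is 14 (since 11·14 = 154 = 9·17 + 1), so t ≡ 14·1 = 14 ≡ 14 (mod 17).
    Then x = 45 + 385·14 = 5435, valid modulo lcm(385, 17) = 6545: x ≡ 5435 (mod 6545).
  Combine with x ≡ 3 (mod 4); new modulus lcm = 26180.
    Write x = 5435 + 6545·t and substitute into x ≡ 3 (mod 4): 6545·t ≡ 3 − 5435 = -5432 (mod 4).
    Reduce coefficients mod 4: 1·t ≡ 0 (mod 4).
    So t ≡ 0 (mod 4).
    Then x = 5435 + 6545·0 = 5435, valid modulo lcm(6545, 4) = 26180: x ≡ 5435 (mod 26180).
Verify against each original: 5435 mod 11 = 1, 5435 mod 7 = 3, 5435 mod 5 = 0, 5435 mod 17 = 12, 5435 mod 4 = 3.

x ≡ 5435 (mod 26180).


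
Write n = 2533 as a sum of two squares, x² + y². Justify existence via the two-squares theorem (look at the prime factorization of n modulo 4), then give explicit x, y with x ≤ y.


Step 1: Factor n = 2533 = 17 · 149.
Step 2: Check the mod-4 condition on each prime factor: 17 ≡ 1 (mod 4), exponent 1; 149 ≡ 1 (mod 4), exponent 1.
All primes ≡ 3 (mod 4) appear to even exponent (or don't appear), so by the two-squares theorem n IS expressible as a sum of two squares.
Step 3: Build a representation. Here n = 17 · 149 is a product of primes ≡ 1 (mod 4). Each prime p ≡ 1 (mod 4) is itself a sum of two squares; find a² by testing p − a² for a perfect square:
  17: 17 − 1² = 16 = 4² ⇒ 17 = 1² + 4².
  149: 149 − 1² = 148, 149 − 2² = 145, 149 − 3² = 140, 149 − 4² = 133, 149 − 5² = 124, 149 − 6² = 113, 149 − 7² = 100 = 10² ⇒ 149 = 7² + 10².
  Combine using the Brahmagupta–Fibonacci identity (a² + b²)(c² + d²) = (ac − bd)² + (ad + bc)² = (ac + bd)² + (ad − bc)²:
  17 · 149 = 2533: from (1² + 4²)(7² + 10²), take (1·7 − 4·10, 1·10 + 4·7) = (7 − 40, 10 + 28) = (-33, 38); dropping signs (only squares matter) gives (33, 38); check 33² + 38² = 1089 + 1444 = 2533 ✓.
Step 4: Order so x ≤ y and verify: 33² + 38² = 1089 + 1444 = 2533 = n. ✓

n = 2533 = 33² + 38² (one valid representation with x ≤ y).


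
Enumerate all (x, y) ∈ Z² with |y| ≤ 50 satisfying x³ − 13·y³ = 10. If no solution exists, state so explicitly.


The equation is x³ - 13y³ = 10. For fixed y, x³ = 13·y³ + 10, so a solution requires the RHS to be a perfect cube.
Strategy: iterate y from -50 to 50, compute RHS = 13·y³ + 10, and check whether it is a (positive or negative) perfect cube.
Check small values of y:
  y = 0: RHS = 10 is not a perfect cube.
  y = 1: RHS = 23 is not a perfect cube.
  y = -1: RHS = -3 is not a perfect cube.
  y = 2: RHS = 114 is not a perfect cube.
  y = -2: RHS = -94 is not a perfect cube.
  y = 3: RHS = 361 is not a perfect cube.
  y = -3: RHS = -341 is not a perfect cube.
Continuing the search up to |y| = 50 finds no solutions either.
No (x, y) in the scanned range satisfies the equation.

No integer solutions with |y| ≤ 50.


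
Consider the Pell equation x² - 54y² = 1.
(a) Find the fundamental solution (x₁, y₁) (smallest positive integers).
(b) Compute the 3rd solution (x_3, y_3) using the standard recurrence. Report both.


Step 1: Find the fundamental solution (x₁, y₁) of x² - 54y² = 1.
  Expand √54 as a continued fraction. a₀ = ⌊√54⌋ = 7; iterate m_{k+1} = d_k·a_k − m_k, d_{k+1} = (54 − m_{k+1}²)/d_k, a_{k+1} = ⌊(a₀ + m_{k+1})/d_{k+1}⌋ (starting m₀ = 0, d₀ = 1), with convergents p_k = a_k·p_{k-1} + p_{k-2}, q_k = a_k·q_{k-1} + q_{k-2} (p₋₁ = 1, q₋₁ = 0):
  k = 0: a₀ = 7; p₀/q₀ = 7/1; p₀² − 54·q₀² = 49 − 54 = -5.
  k = 1: m = 7, d = 5, a = ⌊(7 + 7)/5⌋ = 2; p/q = (2·7 + 1)/(2·1 + 0) = 15/2; p² − 54·q² = 225 − 216 = 9.
  k = 2: m = 3, d = 9, a = ⌊(7 + 3)/9⌋ = 1; p/q = (1·15 + 7)/(1·2 + 1) = 22/3; p² − 54·q² = 484 − 486 = -2.
  k = 3: m = 6, d = 2, a = ⌊(7 + 6)/2⌋ = 6; p/q = (6·22 + 15)/(6·3 + 2) = 147/20; p² − 54·q² = 21609 − 21600 = 9.
  k = 4: m = 6, d = 9, a = ⌊(7 + 6)/9⌋ = 1; p/q = (1·147 + 22)/(1·20 + 3) = 169/23; p² − 54·q² = 28561 − 28566 = -5.
  k = 5: m = 3, d = 5, a = ⌊(7 + 3)/5⌋ = 2; p/q = (2·169 + 147)/(2·23 + 20) = 485/66; p² − 54·q² = 235225 − 235224 = 1.
  The first convergent with p² − 54·q² = 1 gives the fundamental solution (x₁, y₁) = (485, 66).
Step 2: Apply the recurrence (x_{n+1}, y_{n+1}) = (x₁x_n + 54y₁y_n, x₁y_n + y₁x_n) repeatedly.
  From (x_1, y_1) = (485, 66): x_2 = 485·485 + 54·66·66 = 470449; y_2 = 485·66 + 66·485 = 64020.
  From (x_2, y_2) = (470449, 64020): x_3 = 485·470449 + 54·66·64020 = 456335045; y_3 = 485·64020 + 66·470449 = 62099334.
Step 3: Verify x_3² - 54·y_3² = 208241673295152025 - 208241673295152024 = 1 (should be 1). ✓

(x_1, y_1) = (485, 66); (x_3, y_3) = (456335045, 62099334).


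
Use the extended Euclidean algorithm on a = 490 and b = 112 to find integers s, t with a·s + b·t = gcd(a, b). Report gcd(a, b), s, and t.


Euclidean algorithm on (490, 112) — divide until remainder is 0:
  490 = 4 · 112 + 42
  112 = 2 · 42 + 28
  42 = 1 · 28 + 14
  28 = 2 · 14 + 0
gcd(490, 112) = 14.
Track Bezout coefficients alongside the remainders: start with r₀ = 490 = a·1 + b·0 (s = 1, t = 0) and r₁ = 112 = a·0 + b·1 (s = 0, t = 1); each new remainder r_{k+1} = r_{k-1} − q_k·r_k inherits s_{k+1} = s_{k-1} − q_k·s_k, t_{k+1} = t_{k-1} − q_k·t_k, so r_k = a·s_k + b·t_k at every step:
  q = 4: r = 42, s = 1 − 4·0 = 1, t = 0 − 4·1 = -4  (check: 490·1 + 112·(-4) = 42)
  q = 2: r = 28, s = 0 − 2·1 = -2, t = 1 − 2·(-4) = 9  (check: 490·(-2) + 112·9 = 28)
  q = 1: r = 14, s = 1 − 1·(-2) = 3, t = -4 − 1·9 = -13  (check: 490·3 + 112·(-13) = 14)
The row with r = 14 (the gcd) gives the Bezout coefficients s = 3, t = -13.
Result: 490 · (3) + 112 · (-13) = 14.

gcd(490, 112) = 14; s = 3, t = -13 (check: 490·3 + 112·(-13) = 14).


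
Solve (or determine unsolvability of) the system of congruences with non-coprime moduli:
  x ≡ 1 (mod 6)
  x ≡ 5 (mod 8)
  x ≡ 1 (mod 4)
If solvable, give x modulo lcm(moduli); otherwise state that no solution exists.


Moduli 6, 8, 4 are not pairwise coprime, so CRT works modulo lcm(m_i) when all pairwise compatibility conditions hold.
Pairwise compatibility: gcd(m_i, m_j) must divide a_i - a_j for every pair.
Merge one congruence at a time:
  Start: x ≡ 1 (mod 6).
  Combine with x ≡ 5 (mod 8): gcd(6, 8) = 2; 5 - 1 = 4, which IS divisible by 2, so compatible.
    Write x = 1 + 6·t and substitute into x ≡ 5 (mod 8): 6·t ≡ 5 − 1 = 4 (mod 8).
    Divide the congruence (and modulus) by g = 2: 3·t ≡ 2 (mod 4).
    The inverse of 3 mod 4 is 3 (since 3·3 = 9 = 2·4 + 1), so t ≡ 3·2 = 6 ≡ 2 (mod 4).
    Then x = 1 + 6·2 = 13, valid modulo lcm(6, 8) = 24: x ≡ 13 (mod 24).
  Combine with x ≡ 1 (mod 4): gcd(24, 4) = 4; 1 - 13 = -12, which IS divisible by 4, so compatible.
    Write x = 13 + 24·t and substitute into x ≡ 1 (mod 4): 24·t ≡ 1 − 13 = -12 (mod 4).
    Divide the congruence (and modulus) by g = 4: 6·t ≡ -3 (mod 1).
    Modulo 1 every t works; take t = 0.
    Then x = 13 + 24·0 = 13, valid modulo lcm(24, 4) = 24: x ≡ 13 (mod 24).
Verify: 13 mod 6 = 1, 13 mod 8 = 5, 13 mod 4 = 1.

x ≡ 13 (mod 24).


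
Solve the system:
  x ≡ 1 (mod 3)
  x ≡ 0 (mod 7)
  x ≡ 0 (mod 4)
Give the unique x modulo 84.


Moduli 3, 7, 4 are pairwise coprime; by CRT there is a unique solution modulo M = 3 · 7 · 4 = 84.
Solve pairwise, accumulating the modulus:
  Start with x ≡ 1 (mod 3).
  Combine with x ≡ 0 (mod 7): since gcd(3, 7) = 1, we get a unique residue mod 21.
    Write x = 1 + 3·t and substitute into x ≡ 0 (mod 7): 3·t ≡ 0 − 1 = -1 (mod 7).
    Reduce coefficients mod 7: 3·t ≡ 6 (mod 7).
    The inverse of 3 mod 7 is 5 (since 3·5 = 15 = 2·7 + 1), so t ≡ 5·6 = 30 ≡ 2 (mod 7).
    Then x = 1 + 3·2 = 7, valid modulo lcm(3, 7) = 21: x ≡ 7 (mod 21).
  Combine with x ≡ 0 (mod 4): since gcd(21, 4) = 1, we get a unique residue mod 84.
    Write x = 7 + 21·t and substitute into x ≡ 0 (mod 4): 21·t ≡ 0 − 7 = -7 (mod 4).
    Reduce coefficients mod 4: 1·t ≡ 1 (mod 4).
    So t ≡ 1 (mod 4).
    Then x = 7 + 21·1 = 28, valid modulo lcm(21, 4) = 84: x ≡ 28 (mod 84).
Verify: 28 mod 3 = 1 ✓, 28 mod 7 = 0 ✓, 28 mod 4 = 0 ✓.

x ≡ 28 (mod 84).


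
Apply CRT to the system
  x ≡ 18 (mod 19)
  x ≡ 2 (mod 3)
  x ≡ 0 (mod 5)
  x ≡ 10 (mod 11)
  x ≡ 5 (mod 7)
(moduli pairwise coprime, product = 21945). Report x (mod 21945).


Product of moduli M = 19 · 3 · 5 · 11 · 7 = 21945.
Merge one congruence at a time:
  Start: x ≡ 18 (mod 19).
  Combine with x ≡ 2 (mod 3); new modulus lcm = 57.
    Write x = 18 + 19·t and substitute into x ≡ 2 (mod 3): 19·t ≡ 2 − 18 = -16 (mod 3).
    Reduce coefficients mod 3: 1·t ≡ 2 (mod 3).
    So t ≡ 2 (mod 3).
    Then x = 18 + 19·2 = 56, valid modulo lcm(19, 3) = 57: x ≡ 56 (mod 57).
  Combine with x ≡ 0 (mod 5); new modulus lcm = 285.
    Write x = 56 + 57·t and substitute into x ≡ 0 (mod 5): 57·t ≡ 0 − 56 = -56 (mod 5).
    Reduce coefficients mod 5: 2·t ≡ 4 (mod 5).
    The inverse of 2 mod 5 is 3 (since 2·3 = 6 = 1·5 + 1), so t ≡ 3·4 = 12 ≡ 2 (mod 5).
    Then x = 56 + 57·2 = 170, valid modulo lcm(57, 5) = 285: x ≡ 170 (mod 285).
  Combine with x ≡ 10 (mod 11); new modulus lcm = 3135.
    Write x = 170 + 285·t and substitute into x ≡ 10 (mod 11): 285·t ≡ 10 − 170 = -160 (mod 11).
    Reduce coefficients mod 11: 10·t ≡ 5 (mod 11).
    The inverse of 10 mod 11 is 10 (since 10·10 = 100 = 9·11 + 1), so t ≡ 10·5 = 50 ≡ 6 (mod 11).
    Then x = 170 + 285·6 = 1880, valid modulo lcm(285, 11) = 3135: x ≡ 1880 (mod 3135).
  Combine with x ≡ 5 (mod 7); new modulus lcm = 21945.
    Write x = 1880 + 3135·t and substitute into x ≡ 5 (mod 7): 3135·t ≡ 5 − 1880 = -1875 (mod 7).
    Reduce coefficients mod 7: 6·t ≡ 1 (mod 7).
    The inverse of 6 mod 7 is 6 (since 6·6 = 36 = 5·7 + 1), so t ≡ 6·1 = 6 ≡ 6 (mod 7).
    Then x = 1880 + 3135·6 = 20690, valid modulo lcm(3135, 7) = 21945: x ≡ 20690 (mod 21945).
Verify against each original: 20690 mod 19 = 18, 20690 mod 3 = 2, 20690 mod 5 = 0, 20690 mod 11 = 10, 20690 mod 7 = 5.

x ≡ 20690 (mod 21945).


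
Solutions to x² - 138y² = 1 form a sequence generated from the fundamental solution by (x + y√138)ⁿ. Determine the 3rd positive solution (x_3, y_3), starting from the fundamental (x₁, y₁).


Step 1: Find the fundamental solution (x₁, y₁) of x² - 138y² = 1.
  Expand √138 as a continued fraction. a₀ = ⌊√138⌋ = 11; iterate m_{k+1} = d_k·a_k − m_k, d_{k+1} = (138 − m_{k+1}²)/d_k, a_{k+1} = ⌊(a₀ + m_{k+1})/d_{k+1}⌋ (starting m₀ = 0, d₀ = 1), with convergents p_k = a_k·p_{k-1} + p_{k-2}, q_k = a_k·q_{k-1} + q_{k-2} (p₋₁ = 1, q₋₁ = 0):
  k = 0: a₀ = 11; p₀/q₀ = 11/1; p₀² − 138·q₀² = 121 − 138 = -17.
  k = 1: m = 11, d = 17, a = ⌊(11 + 11)/17⌋ = 1; p/q = (1·11 + 1)/(1·1 + 0) = 12/1; p² − 138·q² = 144 − 138 = 6.
  k = 2: m = 6, d = 6, a = ⌊(11 + 6)/6⌋ = 2; p/q = (2·12 + 11)/(2·1 + 1) = 35/3; p² − 138·q² = 1225 − 1242 = -17.
  k = 3: m = 6, d = 17, a = ⌊(11 + 6)/17⌋ = 1; p/q = (1·35 + 12)/(1·3 + 1) = 47/4; p² − 138·q² = 2209 − 2208 = 1.
  The first convergent with p² − 138·q² = 1 gives the fundamental solution (x₁, y₁) = (47, 4).
Step 2: Apply the recurrence (x_{n+1}, y_{n+1}) = (x₁x_n + 138y₁y_n, x₁y_n + y₁x_n) repeatedly.
  From (x_1, y_1) = (47, 4): x_2 = 47·47 + 138·4·4 = 4417; y_2 = 47·4 + 4·47 = 376.
  From (x_2, y_2) = (4417, 376): x_3 = 47·4417 + 138·4·376 = 415151; y_3 = 47·376 + 4·4417 = 35340.
Step 3: Verify x_3² - 138·y_3² = 172350352801 - 172350352800 = 1 (should be 1). ✓

(x_1, y_1) = (47, 4); (x_3, y_3) = (415151, 35340).


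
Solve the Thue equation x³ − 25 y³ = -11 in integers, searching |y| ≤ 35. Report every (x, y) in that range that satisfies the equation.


The equation is x³ - 25y³ = -11. For fixed y, x³ = 25·y³ − 11, so a solution requires the RHS to be a perfect cube.
Strategy: iterate y from -35 to 35, compute RHS = 25·y³ − 11, and check whether it is a (positive or negative) perfect cube.
Check small values of y:
  y = 0: RHS = -11 is not a perfect cube.
  y = 1: RHS = 14 is not a perfect cube.
  y = -1: RHS = -36 is not a perfect cube.
  y = 2: RHS = 189 is not a perfect cube.
  y = -2: RHS = -211 is not a perfect cube.
  y = 3: RHS = 664 is not a perfect cube.
  y = -3: RHS = -686 is not a perfect cube.
Continuing the search up to |y| = 35 finds no solutions either.
No (x, y) in the scanned range satisfies the equation.

No integer solutions with |y| ≤ 35.


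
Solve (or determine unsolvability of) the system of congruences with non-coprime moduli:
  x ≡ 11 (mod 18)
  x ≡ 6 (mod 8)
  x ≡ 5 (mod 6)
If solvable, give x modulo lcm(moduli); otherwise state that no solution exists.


Moduli 18, 8, 6 are not pairwise coprime, so CRT works modulo lcm(m_i) when all pairwise compatibility conditions hold.
Pairwise compatibility: gcd(m_i, m_j) must divide a_i - a_j for every pair.
Merge one congruence at a time:
  Start: x ≡ 11 (mod 18).
  Combine with x ≡ 6 (mod 8): gcd(18, 8) = 2, and 6 - 11 = -5 is NOT divisible by 2.
    ⇒ system is inconsistent (no integer solution).

No solution (the system is inconsistent).


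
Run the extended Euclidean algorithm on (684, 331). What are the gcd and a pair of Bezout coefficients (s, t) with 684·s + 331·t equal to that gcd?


Euclidean algorithm on (684, 331) — divide until remainder is 0:
  684 = 2 · 331 + 22
  331 = 15 · 22 + 1
  22 = 22 · 1 + 0
gcd(684, 331) = 1.
Track Bezout coefficients alongside the remainders: start with r₀ = 684 = a·1 + b·0 (s = 1, t = 0) and r₁ = 331 = a·0 + b·1 (s = 0, t = 1); each new remainder r_{k+1} = r_{k-1} − q_k·r_k inherits s_{k+1} = s_{k-1} − q_k·s_k, t_{k+1} = t_{k-1} − q_k·t_k, so r_k = a·s_k + b·t_k at every step:
  q = 2: r = 22, s = 1 − 2·0 = 1, t = 0 − 2·1 = -2  (check: 684·1 + 331·(-2) = 22)
  q = 15: r = 1, s = 0 − 15·1 = -15, t = 1 − 15·(-2) = 31  (check: 684·(-15) + 331·31 = 1)
The row with r = 1 (the gcd) gives the Bezout coefficients s = -15, t = 31.
Result: 684 · (-15) + 331 · (31) = 1.

gcd(684, 331) = 1; s = -15, t = 31 (check: 684·(-15) + 331·31 = 1).


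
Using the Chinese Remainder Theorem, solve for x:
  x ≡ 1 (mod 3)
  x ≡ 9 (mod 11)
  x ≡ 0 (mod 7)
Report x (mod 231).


Moduli 3, 11, 7 are pairwise coprime; by CRT there is a unique solution modulo M = 3 · 11 · 7 = 231.
Solve pairwise, accumulating the modulus:
  Start with x ≡ 1 (mod 3).
  Combine with x ≡ 9 (mod 11): since gcd(3, 11) = 1, we get a unique residue mod 33.
    Write x = 1 + 3·t and substitute into x ≡ 9 (mod 11): 3·t ≡ 9 − 1 = 8 (mod 11).
    The inverse of 3 mod 11 is 4 (since 3·4 = 12 = 1·11 + 1), so t ≡ 4·8 = 32 ≡ 10 (mod 11).
    Then x = 1 + 3·10 = 31, valid modulo lcm(3, 11) = 33: x ≡ 31 (mod 33).
  Combine with x ≡ 0 (mod 7): since gcd(33, 7) = 1, we get a unique residue mod 231.
    Write x = 31 + 33·t and substitute into x ≡ 0 (mod 7): 33·t ≡ 0 − 31 = -31 (mod 7).
    Reduce coefficients mod 7: 5·t ≡ 4 (mod 7).
    The inverse of 5 mod 7 is 3 (since 5·3 = 15 = 2·7 + 1), so t ≡ 3·4 = 12 ≡ 5 (mod 7).
    Then x = 31 + 33·5 = 196, valid modulo lcm(33, 7) = 231: x ≡ 196 (mod 231).
Verify: 196 mod 3 = 1 ✓, 196 mod 11 = 9 ✓, 196 mod 7 = 0 ✓.

x ≡ 196 (mod 231).


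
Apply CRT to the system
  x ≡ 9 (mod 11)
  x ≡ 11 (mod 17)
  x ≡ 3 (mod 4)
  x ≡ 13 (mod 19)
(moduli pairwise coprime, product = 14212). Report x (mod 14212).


Product of moduli M = 11 · 17 · 4 · 19 = 14212.
Merge one congruence at a time:
  Start: x ≡ 9 (mod 11).
  Combine with x ≡ 11 (mod 17); new modulus lcm = 187.
    Write x = 9 + 11·t and substitute into x ≡ 11 (mod 17): 11·t ≡ 11 − 9 = 2 (mod 17).
    The inverse of 11 mod 17 is 14 (since 11·14 = 154 = 9·17 + 1), so t ≡ 14·2 = 28 ≡ 11 (mod 17).
    Then x = 9 + 11·11 = 130, valid modulo lcm(11, 17) = 187: x ≡ 130 (mod 187).
  Combine with x ≡ 3 (mod 4); new modulus lcm = 748.
    Write x = 130 + 187·t and substitute into x ≡ 3 (mod 4): 187·t ≡ 3 − 130 = -127 (mod 4).
    Reduce coefficients mod 4: 3·t ≡ 1 (mod 4).
    The inverse of 3 mod 4 is 3 (since 3·3 = 9 = 2·4 + 1), so t ≡ 3·1 = 3 ≡ 3 (mod 4).
    Then x = 130 + 187·3 = 691, valid modulo lcm(187, 4) = 748: x ≡ 691 (mod 748).
  Combine with x ≡ 13 (mod 19); new modulus lcm = 14212.
    Write x = 691 + 748·t and substitute into x ≡ 13 (mod 19): 748·t ≡ 13 − 691 = -678 (mod 19).
    Reduce coefficients mod 19: 7·t ≡ 6 (mod 19).
    The inverse of 7 mod 19 is 11 (since 7·11 = 77 = 4·19 + 1), so t ≡ 11·6 = 66 ≡ 9 (mod 19).
    Then x = 691 + 748·9 = 7423, valid modulo lcm(748, 19) = 14212: x ≡ 7423 (mod 14212).
Verify against each original: 7423 mod 11 = 9, 7423 mod 17 = 11, 7423 mod 4 = 3, 7423 mod 19 = 13.

x ≡ 7423 (mod 14212).


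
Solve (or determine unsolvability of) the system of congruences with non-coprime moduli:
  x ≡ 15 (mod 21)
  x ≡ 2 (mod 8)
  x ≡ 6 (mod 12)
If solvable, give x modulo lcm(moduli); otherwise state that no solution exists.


Moduli 21, 8, 12 are not pairwise coprime, so CRT works modulo lcm(m_i) when all pairwise compatibility conditions hold.
Pairwise compatibility: gcd(m_i, m_j) must divide a_i - a_j for every pair.
Merge one congruence at a time:
  Start: x ≡ 15 (mod 21).
  Combine with x ≡ 2 (mod 8): gcd(21, 8) = 1; 2 - 15 = -13, which IS divisible by 1, so compatible.
    Write x = 15 + 21·t and substitute into x ≡ 2 (mod 8): 21·t ≡ 2 − 15 = -13 (mod 8).
    Reduce coefficients mod 8: 5·t ≡ 3 (mod 8).
    The inverse of 5 mod 8 is 5 (since 5·5 = 25 = 3·8 + 1), so t ≡ 5·3 = 15 ≡ 7 (mod 8).
    Then x = 15 + 21·7 = 162, valid modulo lcm(21, 8) = 168: x ≡ 162 (mod 168).
  Combine with x ≡ 6 (mod 12): gcd(168, 12) = 12; 6 - 162 = -156, which IS divisible by 12, so compatible.
    Write x = 162 + 168·t and substitute into x ≡ 6 (mod 12): 168·t ≡ 6 − 162 = -156 (mod 12).
    Divide the congruence (and modulus) by g = 12: 14·t ≡ -13 (mod 1).
    Modulo 1 every t works; take t = 0.
    Then x = 162 + 168·0 = 162, valid modulo lcm(168, 12) = 168: x ≡ 162 (mod 168).
Verify: 162 mod 21 = 15, 162 mod 8 = 2, 162 mod 12 = 6.

x ≡ 162 (mod 168).


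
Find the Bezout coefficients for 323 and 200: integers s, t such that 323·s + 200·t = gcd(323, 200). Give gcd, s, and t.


Euclidean algorithm on (323, 200) — divide until remainder is 0:
  323 = 1 · 200 + 123
  200 = 1 · 123 + 77
  123 = 1 · 77 + 46
  77 = 1 · 46 + 31
  46 = 1 · 31 + 15
  31 = 2 · 15 + 1
  15 = 15 · 1 + 0
gcd(323, 200) = 1.
Track Bezout coefficients alongside the remainders: start with r₀ = 323 = a·1 + b·0 (s = 1, t = 0) and r₁ = 200 = a·0 + b·1 (s = 0, t = 1); each new remainder r_{k+1} = r_{k-1} − q_k·r_k inherits s_{k+1} = s_{k-1} − q_k·s_k, t_{k+1} = t_{k-1} − q_k·t_k, so r_k = a·s_k + b·t_k at every step:
  q = 1: r = 123, s = 1 − 1·0 = 1, t = 0 − 1·1 = -1  (check: 323·1 + 200·(-1) = 123)
  q = 1: r = 77, s = 0 − 1·1 = -1, t = 1 − 1·(-1) = 2  (check: 323·(-1) + 200·2 = 77)
  q = 1: r = 46, s = 1 − 1·(-1) = 2, t = -1 − 1·2 = -3  (check: 323·2 + 200·(-3) = 46)
  q = 1: r = 31, s = -1 − 1·2 = -3, t = 2 − 1·(-3) = 5  (check: 323·(-3) + 200·5 = 31)
  q = 1: r = 15, s = 2 − 1·(-3) = 5, t = -3 − 1·5 = -8  (check: 323·5 + 200·(-8) = 15)
  q = 2: r = 1, s = -3 − 2·5 = -13, t = 5 − 2·(-8) = 21  (check: 323·(-13) + 200·21 = 1)
The row with r = 1 (the gcd) gives the Bezout coefficients s = -13, t = 21.
Result: 323 · (-13) + 200 · (21) = 1.

gcd(323, 200) = 1; s = -13, t = 21 (check: 323·(-13) + 200·21 = 1).


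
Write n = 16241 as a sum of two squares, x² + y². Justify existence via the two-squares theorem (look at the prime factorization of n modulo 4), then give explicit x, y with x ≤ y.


Step 1: Factor n = 16241 = 109 · 149.
Step 2: Check the mod-4 condition on each prime factor: 109 ≡ 1 (mod 4), exponent 1; 149 ≡ 1 (mod 4), exponent 1.
All primes ≡ 3 (mod 4) appear to even exponent (or don't appear), so by the two-squares theorem n IS expressible as a sum of two squares.
Step 3: Build a representation. Here n = 109 · 149 is a product of primes ≡ 1 (mod 4). Each prime p ≡ 1 (mod 4) is itself a sum of two squares; find a² by testing p − a² for a perfect square:
  109: 109 − 1² = 108, 109 − 2² = 105, 109 − 3² = 100 = 10² ⇒ 109 = 3² + 10².
  149: 149 − 1² = 148, 149 − 2² = 145, 149 − 3² = 140, 149 − 4² = 133, 149 − 5² = 124, 149 − 6² = 113, 149 − 7² = 100 = 10² ⇒ 149 = 7² + 10².
  Combine using the Brahmagupta–Fibonacci identity (a² + b²)(c² + d²) = (ac − bd)² + (ad + bc)² = (ac + bd)² + (ad − bc)²:
  109 · 149 = 16241: from (3² + 10²)(7² + 10²), take (3·7 − 10·10, 3·10 + 10·7) = (21 − 100, 30 + 70) = (-79, 100); dropping signs (only squares matter) gives (79, 100); check 79² + 100² = 6241 + 10000 = 16241 ✓.
Step 4: Order so x ≤ y and verify: 79² + 100² = 6241 + 10000 = 16241 = n. ✓

n = 16241 = 79² + 100² (one valid representation with x ≤ y).


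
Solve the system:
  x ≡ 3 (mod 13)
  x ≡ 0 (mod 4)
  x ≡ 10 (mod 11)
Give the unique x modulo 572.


Moduli 13, 4, 11 are pairwise coprime; by CRT there is a unique solution modulo M = 13 · 4 · 11 = 572.
Solve pairwise, accumulating the modulus:
  Start with x ≡ 3 (mod 13).
  Combine with x ≡ 0 (mod 4): since gcd(13, 4) = 1, we get a unique residue mod 52.
    Write x = 3 + 13·t and substitute into x ≡ 0 (mod 4): 13·t ≡ 0 − 3 = -3 (mod 4).
    Reduce coefficients mod 4: 1·t ≡ 1 (mod 4).
    So t ≡ 1 (mod 4).
    Then x = 3 + 13·1 = 16, valid modulo lcm(13, 4) = 52: x ≡ 16 (mod 52).
  Combine with x ≡ 10 (mod 11): since gcd(52, 11) = 1, we get a unique residue mod 572.
    Write x = 16 + 52·t and substitute into x ≡ 10 (mod 11): 52·t ≡ 10 − 16 = -6 (mod 11).
    Reduce coefficients mod 11: 8·t ≡ 5 (mod 11).
    The inverse of 8 mod 11 is 7 (since 8·7 = 56 = 5·11 + 1), so t ≡ 7·5 = 35 ≡ 2 (mod 11).
    Then x = 16 + 52·2 = 120, valid modulo lcm(52, 11) = 572: x ≡ 120 (mod 572).
Verify: 120 mod 13 = 3 ✓, 120 mod 4 = 0 ✓, 120 mod 11 = 10 ✓.

x ≡ 120 (mod 572).


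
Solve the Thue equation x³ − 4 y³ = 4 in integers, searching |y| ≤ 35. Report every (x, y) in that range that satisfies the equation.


The equation is x³ - 4y³ = 4. For fixed y, x³ = 4·y³ + 4, so a solution requires the RHS to be a perfect cube.
Strategy: iterate y from -35 to 35, compute RHS = 4·y³ + 4, and check whether it is a (positive or negative) perfect cube.
Check small values of y:
  y = 0: RHS = 4 is not a perfect cube.
  y = 1: RHS = 8 = (2)³ ⇒ x = 2 works.
  y = -1: RHS = 0 = (0)³ ⇒ x = 0 works.
  y = 2: RHS = 36 is not a perfect cube.
  y = -2: RHS = -28 is not a perfect cube.
  y = 3: RHS = 112 is not a perfect cube.
  y = -3: RHS = -104 is not a perfect cube.
Continuing the search up to |y| = 35 finds no further solutions beyond those listed.
Collected solutions: (0, -1), (2, 1).

Solutions (with |y| ≤ 35): (0, -1), (2, 1).
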